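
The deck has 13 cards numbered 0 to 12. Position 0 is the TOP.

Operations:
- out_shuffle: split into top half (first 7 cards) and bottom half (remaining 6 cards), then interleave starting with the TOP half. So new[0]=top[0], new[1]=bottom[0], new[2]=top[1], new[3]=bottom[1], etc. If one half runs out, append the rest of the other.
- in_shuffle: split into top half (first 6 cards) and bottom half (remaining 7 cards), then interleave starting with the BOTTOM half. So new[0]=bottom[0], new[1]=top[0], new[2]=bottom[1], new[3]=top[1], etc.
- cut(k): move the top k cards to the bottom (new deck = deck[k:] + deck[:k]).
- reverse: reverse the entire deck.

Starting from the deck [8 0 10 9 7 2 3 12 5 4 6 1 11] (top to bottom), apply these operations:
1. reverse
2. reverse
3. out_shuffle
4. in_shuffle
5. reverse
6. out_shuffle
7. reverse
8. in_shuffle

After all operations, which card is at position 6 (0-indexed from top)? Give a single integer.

Answer: 7

Derivation:
After op 1 (reverse): [11 1 6 4 5 12 3 2 7 9 10 0 8]
After op 2 (reverse): [8 0 10 9 7 2 3 12 5 4 6 1 11]
After op 3 (out_shuffle): [8 12 0 5 10 4 9 6 7 1 2 11 3]
After op 4 (in_shuffle): [9 8 6 12 7 0 1 5 2 10 11 4 3]
After op 5 (reverse): [3 4 11 10 2 5 1 0 7 12 6 8 9]
After op 6 (out_shuffle): [3 0 4 7 11 12 10 6 2 8 5 9 1]
After op 7 (reverse): [1 9 5 8 2 6 10 12 11 7 4 0 3]
After op 8 (in_shuffle): [10 1 12 9 11 5 7 8 4 2 0 6 3]
Position 6: card 7.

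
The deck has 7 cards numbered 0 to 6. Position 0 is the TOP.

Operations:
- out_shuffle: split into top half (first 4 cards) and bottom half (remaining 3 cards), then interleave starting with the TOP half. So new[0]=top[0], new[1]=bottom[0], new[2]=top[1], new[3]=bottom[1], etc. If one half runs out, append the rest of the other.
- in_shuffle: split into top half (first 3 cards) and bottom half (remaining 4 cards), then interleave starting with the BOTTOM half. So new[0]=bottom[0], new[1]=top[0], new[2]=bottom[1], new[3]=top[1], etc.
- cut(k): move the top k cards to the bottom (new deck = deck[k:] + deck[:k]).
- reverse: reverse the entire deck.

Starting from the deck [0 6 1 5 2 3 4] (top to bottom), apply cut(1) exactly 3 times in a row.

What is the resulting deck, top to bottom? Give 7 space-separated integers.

Answer: 5 2 3 4 0 6 1

Derivation:
After op 1 (cut(1)): [6 1 5 2 3 4 0]
After op 2 (cut(1)): [1 5 2 3 4 0 6]
After op 3 (cut(1)): [5 2 3 4 0 6 1]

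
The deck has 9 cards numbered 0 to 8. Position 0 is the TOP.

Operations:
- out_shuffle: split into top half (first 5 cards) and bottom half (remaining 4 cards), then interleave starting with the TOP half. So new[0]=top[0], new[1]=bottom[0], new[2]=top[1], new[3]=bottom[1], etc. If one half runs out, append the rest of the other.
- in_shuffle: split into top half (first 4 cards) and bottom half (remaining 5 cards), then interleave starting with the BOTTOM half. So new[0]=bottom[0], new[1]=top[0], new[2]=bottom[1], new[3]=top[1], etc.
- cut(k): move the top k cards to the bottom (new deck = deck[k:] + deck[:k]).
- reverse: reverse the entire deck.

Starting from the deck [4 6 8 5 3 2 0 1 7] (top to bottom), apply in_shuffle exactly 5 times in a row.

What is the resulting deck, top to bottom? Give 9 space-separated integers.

After op 1 (in_shuffle): [3 4 2 6 0 8 1 5 7]
After op 2 (in_shuffle): [0 3 8 4 1 2 5 6 7]
After op 3 (in_shuffle): [1 0 2 3 5 8 6 4 7]
After op 4 (in_shuffle): [5 1 8 0 6 2 4 3 7]
After op 5 (in_shuffle): [6 5 2 1 4 8 3 0 7]

Answer: 6 5 2 1 4 8 3 0 7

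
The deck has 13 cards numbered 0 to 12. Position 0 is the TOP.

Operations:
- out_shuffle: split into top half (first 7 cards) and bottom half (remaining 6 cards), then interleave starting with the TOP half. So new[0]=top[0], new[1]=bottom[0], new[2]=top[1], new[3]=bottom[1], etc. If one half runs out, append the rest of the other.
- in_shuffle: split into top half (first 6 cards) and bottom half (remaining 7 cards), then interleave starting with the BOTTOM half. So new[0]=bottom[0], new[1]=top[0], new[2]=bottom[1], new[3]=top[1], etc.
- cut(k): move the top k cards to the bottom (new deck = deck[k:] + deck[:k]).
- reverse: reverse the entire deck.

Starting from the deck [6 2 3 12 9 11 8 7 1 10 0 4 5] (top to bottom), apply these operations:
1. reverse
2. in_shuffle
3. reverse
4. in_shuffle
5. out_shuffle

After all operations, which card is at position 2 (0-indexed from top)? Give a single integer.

Answer: 6

Derivation:
After op 1 (reverse): [5 4 0 10 1 7 8 11 9 12 3 2 6]
After op 2 (in_shuffle): [8 5 11 4 9 0 12 10 3 1 2 7 6]
After op 3 (reverse): [6 7 2 1 3 10 12 0 9 4 11 5 8]
After op 4 (in_shuffle): [12 6 0 7 9 2 4 1 11 3 5 10 8]
After op 5 (out_shuffle): [12 1 6 11 0 3 7 5 9 10 2 8 4]
Position 2: card 6.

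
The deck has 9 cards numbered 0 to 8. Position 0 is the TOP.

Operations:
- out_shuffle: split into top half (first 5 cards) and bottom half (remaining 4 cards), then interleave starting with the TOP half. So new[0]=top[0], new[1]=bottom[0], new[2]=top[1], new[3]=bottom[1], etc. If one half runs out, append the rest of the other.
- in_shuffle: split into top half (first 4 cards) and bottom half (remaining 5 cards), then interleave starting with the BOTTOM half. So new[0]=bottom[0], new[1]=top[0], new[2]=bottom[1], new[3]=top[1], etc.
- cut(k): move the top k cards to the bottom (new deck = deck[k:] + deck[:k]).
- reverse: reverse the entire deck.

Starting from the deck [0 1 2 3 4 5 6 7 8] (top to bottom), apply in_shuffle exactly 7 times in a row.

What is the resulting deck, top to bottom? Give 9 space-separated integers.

Answer: 4 0 5 1 6 2 7 3 8

Derivation:
After op 1 (in_shuffle): [4 0 5 1 6 2 7 3 8]
After op 2 (in_shuffle): [6 4 2 0 7 5 3 1 8]
After op 3 (in_shuffle): [7 6 5 4 3 2 1 0 8]
After op 4 (in_shuffle): [3 7 2 6 1 5 0 4 8]
After op 5 (in_shuffle): [1 3 5 7 0 2 4 6 8]
After op 6 (in_shuffle): [0 1 2 3 4 5 6 7 8]
After op 7 (in_shuffle): [4 0 5 1 6 2 7 3 8]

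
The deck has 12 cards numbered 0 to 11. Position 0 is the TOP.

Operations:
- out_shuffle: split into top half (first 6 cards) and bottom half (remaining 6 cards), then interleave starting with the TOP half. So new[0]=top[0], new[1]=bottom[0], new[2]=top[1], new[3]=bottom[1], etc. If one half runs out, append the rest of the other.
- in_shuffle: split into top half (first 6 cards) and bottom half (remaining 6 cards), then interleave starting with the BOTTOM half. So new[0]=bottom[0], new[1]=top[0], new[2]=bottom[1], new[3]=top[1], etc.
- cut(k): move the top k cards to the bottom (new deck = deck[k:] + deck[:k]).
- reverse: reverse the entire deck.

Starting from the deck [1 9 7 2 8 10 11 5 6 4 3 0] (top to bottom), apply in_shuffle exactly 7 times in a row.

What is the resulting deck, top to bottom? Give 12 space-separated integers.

After op 1 (in_shuffle): [11 1 5 9 6 7 4 2 3 8 0 10]
After op 2 (in_shuffle): [4 11 2 1 3 5 8 9 0 6 10 7]
After op 3 (in_shuffle): [8 4 9 11 0 2 6 1 10 3 7 5]
After op 4 (in_shuffle): [6 8 1 4 10 9 3 11 7 0 5 2]
After op 5 (in_shuffle): [3 6 11 8 7 1 0 4 5 10 2 9]
After op 6 (in_shuffle): [0 3 4 6 5 11 10 8 2 7 9 1]
After op 7 (in_shuffle): [10 0 8 3 2 4 7 6 9 5 1 11]

Answer: 10 0 8 3 2 4 7 6 9 5 1 11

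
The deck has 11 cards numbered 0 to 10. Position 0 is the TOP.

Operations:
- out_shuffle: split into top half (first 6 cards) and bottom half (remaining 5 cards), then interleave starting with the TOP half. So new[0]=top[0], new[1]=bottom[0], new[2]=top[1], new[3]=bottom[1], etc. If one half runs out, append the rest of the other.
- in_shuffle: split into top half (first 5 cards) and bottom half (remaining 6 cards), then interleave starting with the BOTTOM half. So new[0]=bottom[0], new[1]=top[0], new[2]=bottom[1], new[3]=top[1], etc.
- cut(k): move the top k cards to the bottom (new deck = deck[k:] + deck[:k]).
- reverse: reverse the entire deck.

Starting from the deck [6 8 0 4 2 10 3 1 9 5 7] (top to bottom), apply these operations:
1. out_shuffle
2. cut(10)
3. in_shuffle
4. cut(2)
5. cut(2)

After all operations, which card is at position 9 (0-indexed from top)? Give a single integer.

Answer: 9

Derivation:
After op 1 (out_shuffle): [6 3 8 1 0 9 4 5 2 7 10]
After op 2 (cut(10)): [10 6 3 8 1 0 9 4 5 2 7]
After op 3 (in_shuffle): [0 10 9 6 4 3 5 8 2 1 7]
After op 4 (cut(2)): [9 6 4 3 5 8 2 1 7 0 10]
After op 5 (cut(2)): [4 3 5 8 2 1 7 0 10 9 6]
Position 9: card 9.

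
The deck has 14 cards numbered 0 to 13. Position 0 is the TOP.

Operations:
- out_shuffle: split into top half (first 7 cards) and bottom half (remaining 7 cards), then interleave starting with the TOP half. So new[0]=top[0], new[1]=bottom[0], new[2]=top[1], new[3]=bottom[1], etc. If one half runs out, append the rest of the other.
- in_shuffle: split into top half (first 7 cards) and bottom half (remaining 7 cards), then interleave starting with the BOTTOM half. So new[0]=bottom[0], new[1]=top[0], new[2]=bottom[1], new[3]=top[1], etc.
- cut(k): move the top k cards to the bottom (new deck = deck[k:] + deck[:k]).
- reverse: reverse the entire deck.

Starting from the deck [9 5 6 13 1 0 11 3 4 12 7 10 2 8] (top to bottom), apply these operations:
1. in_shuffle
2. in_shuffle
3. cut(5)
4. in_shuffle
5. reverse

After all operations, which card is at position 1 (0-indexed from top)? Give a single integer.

After op 1 (in_shuffle): [3 9 4 5 12 6 7 13 10 1 2 0 8 11]
After op 2 (in_shuffle): [13 3 10 9 1 4 2 5 0 12 8 6 11 7]
After op 3 (cut(5)): [4 2 5 0 12 8 6 11 7 13 3 10 9 1]
After op 4 (in_shuffle): [11 4 7 2 13 5 3 0 10 12 9 8 1 6]
After op 5 (reverse): [6 1 8 9 12 10 0 3 5 13 2 7 4 11]
Position 1: card 1.

Answer: 1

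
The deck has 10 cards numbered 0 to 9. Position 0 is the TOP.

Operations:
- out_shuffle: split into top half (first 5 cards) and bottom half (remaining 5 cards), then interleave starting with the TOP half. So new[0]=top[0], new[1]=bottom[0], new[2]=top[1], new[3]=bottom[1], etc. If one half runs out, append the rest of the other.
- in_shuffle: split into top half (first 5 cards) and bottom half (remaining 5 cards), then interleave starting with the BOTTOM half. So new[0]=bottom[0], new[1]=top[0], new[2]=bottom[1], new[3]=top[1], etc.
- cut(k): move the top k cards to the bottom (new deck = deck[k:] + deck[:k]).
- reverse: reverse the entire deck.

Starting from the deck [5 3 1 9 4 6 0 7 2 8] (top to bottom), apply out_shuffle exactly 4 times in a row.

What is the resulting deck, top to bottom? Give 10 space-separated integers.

After op 1 (out_shuffle): [5 6 3 0 1 7 9 2 4 8]
After op 2 (out_shuffle): [5 7 6 9 3 2 0 4 1 8]
After op 3 (out_shuffle): [5 2 7 0 6 4 9 1 3 8]
After op 4 (out_shuffle): [5 4 2 9 7 1 0 3 6 8]

Answer: 5 4 2 9 7 1 0 3 6 8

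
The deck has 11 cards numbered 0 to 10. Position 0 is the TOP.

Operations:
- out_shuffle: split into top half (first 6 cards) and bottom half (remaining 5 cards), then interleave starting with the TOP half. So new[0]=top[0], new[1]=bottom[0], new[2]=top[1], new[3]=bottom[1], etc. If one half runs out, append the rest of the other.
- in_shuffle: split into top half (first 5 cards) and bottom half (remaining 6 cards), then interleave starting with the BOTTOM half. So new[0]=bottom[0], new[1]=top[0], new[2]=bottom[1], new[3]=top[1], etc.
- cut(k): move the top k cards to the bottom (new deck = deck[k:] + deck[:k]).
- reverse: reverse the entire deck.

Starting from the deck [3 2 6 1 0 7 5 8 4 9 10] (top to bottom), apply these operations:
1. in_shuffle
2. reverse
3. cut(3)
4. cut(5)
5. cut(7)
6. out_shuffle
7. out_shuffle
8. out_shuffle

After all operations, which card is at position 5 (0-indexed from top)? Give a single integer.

After op 1 (in_shuffle): [7 3 5 2 8 6 4 1 9 0 10]
After op 2 (reverse): [10 0 9 1 4 6 8 2 5 3 7]
After op 3 (cut(3)): [1 4 6 8 2 5 3 7 10 0 9]
After op 4 (cut(5)): [5 3 7 10 0 9 1 4 6 8 2]
After op 5 (cut(7)): [4 6 8 2 5 3 7 10 0 9 1]
After op 6 (out_shuffle): [4 7 6 10 8 0 2 9 5 1 3]
After op 7 (out_shuffle): [4 2 7 9 6 5 10 1 8 3 0]
After op 8 (out_shuffle): [4 10 2 1 7 8 9 3 6 0 5]
Position 5: card 8.

Answer: 8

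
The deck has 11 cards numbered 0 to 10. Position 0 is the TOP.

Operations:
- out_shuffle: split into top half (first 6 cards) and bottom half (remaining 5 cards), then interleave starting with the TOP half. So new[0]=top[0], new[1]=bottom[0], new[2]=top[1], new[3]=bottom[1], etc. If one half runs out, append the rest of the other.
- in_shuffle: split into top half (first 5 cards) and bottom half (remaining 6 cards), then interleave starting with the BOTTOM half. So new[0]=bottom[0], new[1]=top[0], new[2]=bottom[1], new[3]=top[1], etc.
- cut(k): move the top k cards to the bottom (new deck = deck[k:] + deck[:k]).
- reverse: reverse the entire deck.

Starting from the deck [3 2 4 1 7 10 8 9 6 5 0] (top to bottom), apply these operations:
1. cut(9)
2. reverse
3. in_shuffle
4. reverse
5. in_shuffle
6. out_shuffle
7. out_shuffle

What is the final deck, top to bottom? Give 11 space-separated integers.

Answer: 8 7 4 3 5 9 10 1 2 0 6

Derivation:
After op 1 (cut(9)): [5 0 3 2 4 1 7 10 8 9 6]
After op 2 (reverse): [6 9 8 10 7 1 4 2 3 0 5]
After op 3 (in_shuffle): [1 6 4 9 2 8 3 10 0 7 5]
After op 4 (reverse): [5 7 0 10 3 8 2 9 4 6 1]
After op 5 (in_shuffle): [8 5 2 7 9 0 4 10 6 3 1]
After op 6 (out_shuffle): [8 4 5 10 2 6 7 3 9 1 0]
After op 7 (out_shuffle): [8 7 4 3 5 9 10 1 2 0 6]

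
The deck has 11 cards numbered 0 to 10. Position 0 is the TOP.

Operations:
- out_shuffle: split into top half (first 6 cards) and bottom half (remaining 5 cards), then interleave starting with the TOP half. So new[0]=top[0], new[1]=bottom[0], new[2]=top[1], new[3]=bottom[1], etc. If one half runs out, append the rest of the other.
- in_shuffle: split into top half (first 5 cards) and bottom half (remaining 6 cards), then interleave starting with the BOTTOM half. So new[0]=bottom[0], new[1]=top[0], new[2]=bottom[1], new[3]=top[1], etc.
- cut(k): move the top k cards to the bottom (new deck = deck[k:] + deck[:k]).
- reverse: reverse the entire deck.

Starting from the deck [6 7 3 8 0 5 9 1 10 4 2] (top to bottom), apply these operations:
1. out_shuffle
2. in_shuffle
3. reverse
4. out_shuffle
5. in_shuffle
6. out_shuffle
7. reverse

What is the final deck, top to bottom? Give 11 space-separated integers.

Answer: 3 7 6 2 4 10 1 9 5 0 8

Derivation:
After op 1 (out_shuffle): [6 9 7 1 3 10 8 4 0 2 5]
After op 2 (in_shuffle): [10 6 8 9 4 7 0 1 2 3 5]
After op 3 (reverse): [5 3 2 1 0 7 4 9 8 6 10]
After op 4 (out_shuffle): [5 4 3 9 2 8 1 6 0 10 7]
After op 5 (in_shuffle): [8 5 1 4 6 3 0 9 10 2 7]
After op 6 (out_shuffle): [8 0 5 9 1 10 4 2 6 7 3]
After op 7 (reverse): [3 7 6 2 4 10 1 9 5 0 8]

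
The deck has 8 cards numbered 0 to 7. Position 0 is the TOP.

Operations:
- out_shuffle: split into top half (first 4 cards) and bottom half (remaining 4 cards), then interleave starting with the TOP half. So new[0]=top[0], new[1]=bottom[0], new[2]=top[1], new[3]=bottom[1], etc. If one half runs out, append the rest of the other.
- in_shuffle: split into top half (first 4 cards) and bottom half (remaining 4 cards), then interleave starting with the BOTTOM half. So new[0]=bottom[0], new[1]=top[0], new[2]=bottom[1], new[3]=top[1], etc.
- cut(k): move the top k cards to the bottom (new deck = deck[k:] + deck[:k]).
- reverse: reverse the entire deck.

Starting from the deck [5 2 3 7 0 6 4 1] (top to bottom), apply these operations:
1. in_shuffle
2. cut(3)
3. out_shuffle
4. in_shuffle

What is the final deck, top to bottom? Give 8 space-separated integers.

After op 1 (in_shuffle): [0 5 6 2 4 3 1 7]
After op 2 (cut(3)): [2 4 3 1 7 0 5 6]
After op 3 (out_shuffle): [2 7 4 0 3 5 1 6]
After op 4 (in_shuffle): [3 2 5 7 1 4 6 0]

Answer: 3 2 5 7 1 4 6 0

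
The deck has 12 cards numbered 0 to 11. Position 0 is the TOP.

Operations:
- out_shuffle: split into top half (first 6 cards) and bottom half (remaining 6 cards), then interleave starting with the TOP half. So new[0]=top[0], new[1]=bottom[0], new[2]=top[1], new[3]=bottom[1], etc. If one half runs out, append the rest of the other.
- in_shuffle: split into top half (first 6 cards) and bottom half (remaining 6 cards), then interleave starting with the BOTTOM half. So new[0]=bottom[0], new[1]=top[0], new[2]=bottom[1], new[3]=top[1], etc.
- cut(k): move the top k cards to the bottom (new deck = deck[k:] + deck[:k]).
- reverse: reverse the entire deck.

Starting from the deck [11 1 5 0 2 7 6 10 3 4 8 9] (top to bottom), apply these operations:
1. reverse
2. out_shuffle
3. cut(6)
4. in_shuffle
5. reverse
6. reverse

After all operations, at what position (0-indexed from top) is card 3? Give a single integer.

Answer: 1

Derivation:
After op 1 (reverse): [9 8 4 3 10 6 7 2 0 5 1 11]
After op 2 (out_shuffle): [9 7 8 2 4 0 3 5 10 1 6 11]
After op 3 (cut(6)): [3 5 10 1 6 11 9 7 8 2 4 0]
After op 4 (in_shuffle): [9 3 7 5 8 10 2 1 4 6 0 11]
After op 5 (reverse): [11 0 6 4 1 2 10 8 5 7 3 9]
After op 6 (reverse): [9 3 7 5 8 10 2 1 4 6 0 11]
Card 3 is at position 1.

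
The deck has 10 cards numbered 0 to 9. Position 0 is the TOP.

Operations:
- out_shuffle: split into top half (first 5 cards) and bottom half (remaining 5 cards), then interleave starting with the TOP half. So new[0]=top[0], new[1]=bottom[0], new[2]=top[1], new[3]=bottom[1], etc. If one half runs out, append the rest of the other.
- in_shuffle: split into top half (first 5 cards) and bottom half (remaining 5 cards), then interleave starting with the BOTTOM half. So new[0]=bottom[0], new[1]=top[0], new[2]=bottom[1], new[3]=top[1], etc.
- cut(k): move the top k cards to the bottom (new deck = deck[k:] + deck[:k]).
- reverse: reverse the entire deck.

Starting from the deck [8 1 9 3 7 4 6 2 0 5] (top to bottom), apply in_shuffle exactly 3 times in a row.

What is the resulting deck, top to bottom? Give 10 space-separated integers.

Answer: 6 9 5 4 1 0 7 8 2 3

Derivation:
After op 1 (in_shuffle): [4 8 6 1 2 9 0 3 5 7]
After op 2 (in_shuffle): [9 4 0 8 3 6 5 1 7 2]
After op 3 (in_shuffle): [6 9 5 4 1 0 7 8 2 3]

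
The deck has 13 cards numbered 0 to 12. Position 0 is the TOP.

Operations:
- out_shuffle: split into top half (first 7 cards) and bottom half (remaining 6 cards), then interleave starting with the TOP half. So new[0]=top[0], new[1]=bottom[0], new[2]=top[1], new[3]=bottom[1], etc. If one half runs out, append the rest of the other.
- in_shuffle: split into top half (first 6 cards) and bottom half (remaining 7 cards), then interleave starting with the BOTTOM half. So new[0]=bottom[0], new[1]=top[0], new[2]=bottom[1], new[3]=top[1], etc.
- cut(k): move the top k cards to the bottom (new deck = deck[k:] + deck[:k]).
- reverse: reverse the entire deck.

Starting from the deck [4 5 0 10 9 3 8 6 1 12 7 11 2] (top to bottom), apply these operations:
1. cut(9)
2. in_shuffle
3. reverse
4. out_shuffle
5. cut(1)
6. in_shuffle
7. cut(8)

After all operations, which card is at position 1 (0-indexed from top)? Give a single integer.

After op 1 (cut(9)): [12 7 11 2 4 5 0 10 9 3 8 6 1]
After op 2 (in_shuffle): [0 12 10 7 9 11 3 2 8 4 6 5 1]
After op 3 (reverse): [1 5 6 4 8 2 3 11 9 7 10 12 0]
After op 4 (out_shuffle): [1 11 5 9 6 7 4 10 8 12 2 0 3]
After op 5 (cut(1)): [11 5 9 6 7 4 10 8 12 2 0 3 1]
After op 6 (in_shuffle): [10 11 8 5 12 9 2 6 0 7 3 4 1]
After op 7 (cut(8)): [0 7 3 4 1 10 11 8 5 12 9 2 6]
Position 1: card 7.

Answer: 7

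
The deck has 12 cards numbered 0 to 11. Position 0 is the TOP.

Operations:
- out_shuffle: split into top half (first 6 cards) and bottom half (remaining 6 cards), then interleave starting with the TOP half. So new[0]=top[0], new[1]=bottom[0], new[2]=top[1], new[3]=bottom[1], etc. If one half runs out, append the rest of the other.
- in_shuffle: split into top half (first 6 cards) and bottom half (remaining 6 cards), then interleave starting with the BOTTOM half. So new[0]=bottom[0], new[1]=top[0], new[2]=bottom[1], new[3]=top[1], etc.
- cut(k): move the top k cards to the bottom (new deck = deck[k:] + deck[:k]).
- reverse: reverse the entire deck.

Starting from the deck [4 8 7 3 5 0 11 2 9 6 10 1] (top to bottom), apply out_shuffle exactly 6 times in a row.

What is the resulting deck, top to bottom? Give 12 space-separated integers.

After op 1 (out_shuffle): [4 11 8 2 7 9 3 6 5 10 0 1]
After op 2 (out_shuffle): [4 3 11 6 8 5 2 10 7 0 9 1]
After op 3 (out_shuffle): [4 2 3 10 11 7 6 0 8 9 5 1]
After op 4 (out_shuffle): [4 6 2 0 3 8 10 9 11 5 7 1]
After op 5 (out_shuffle): [4 10 6 9 2 11 0 5 3 7 8 1]
After op 6 (out_shuffle): [4 0 10 5 6 3 9 7 2 8 11 1]

Answer: 4 0 10 5 6 3 9 7 2 8 11 1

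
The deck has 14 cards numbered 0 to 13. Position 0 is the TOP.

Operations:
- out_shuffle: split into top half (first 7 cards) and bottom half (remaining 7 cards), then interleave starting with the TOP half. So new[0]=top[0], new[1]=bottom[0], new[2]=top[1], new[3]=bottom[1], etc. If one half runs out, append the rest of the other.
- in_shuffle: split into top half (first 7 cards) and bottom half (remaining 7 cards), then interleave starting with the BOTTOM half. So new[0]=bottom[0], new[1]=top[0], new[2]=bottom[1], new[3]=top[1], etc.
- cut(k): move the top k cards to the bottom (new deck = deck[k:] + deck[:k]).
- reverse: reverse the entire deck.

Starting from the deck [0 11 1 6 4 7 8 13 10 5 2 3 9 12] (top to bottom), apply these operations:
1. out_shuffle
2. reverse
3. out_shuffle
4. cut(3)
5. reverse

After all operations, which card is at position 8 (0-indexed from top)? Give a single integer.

After op 1 (out_shuffle): [0 13 11 10 1 5 6 2 4 3 7 9 8 12]
After op 2 (reverse): [12 8 9 7 3 4 2 6 5 1 10 11 13 0]
After op 3 (out_shuffle): [12 6 8 5 9 1 7 10 3 11 4 13 2 0]
After op 4 (cut(3)): [5 9 1 7 10 3 11 4 13 2 0 12 6 8]
After op 5 (reverse): [8 6 12 0 2 13 4 11 3 10 7 1 9 5]
Position 8: card 3.

Answer: 3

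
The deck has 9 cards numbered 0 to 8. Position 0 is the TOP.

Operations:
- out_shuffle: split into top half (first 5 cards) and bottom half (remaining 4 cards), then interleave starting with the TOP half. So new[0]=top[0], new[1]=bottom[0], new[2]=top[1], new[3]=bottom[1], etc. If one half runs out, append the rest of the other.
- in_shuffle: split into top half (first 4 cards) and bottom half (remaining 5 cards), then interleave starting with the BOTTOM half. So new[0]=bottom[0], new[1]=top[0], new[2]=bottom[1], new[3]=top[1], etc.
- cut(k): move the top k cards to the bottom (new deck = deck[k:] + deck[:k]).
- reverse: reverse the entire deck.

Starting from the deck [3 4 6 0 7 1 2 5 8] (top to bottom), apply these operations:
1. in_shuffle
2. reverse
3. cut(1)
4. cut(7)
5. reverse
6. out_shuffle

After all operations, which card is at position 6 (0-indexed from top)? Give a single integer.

Answer: 2

Derivation:
After op 1 (in_shuffle): [7 3 1 4 2 6 5 0 8]
After op 2 (reverse): [8 0 5 6 2 4 1 3 7]
After op 3 (cut(1)): [0 5 6 2 4 1 3 7 8]
After op 4 (cut(7)): [7 8 0 5 6 2 4 1 3]
After op 5 (reverse): [3 1 4 2 6 5 0 8 7]
After op 6 (out_shuffle): [3 5 1 0 4 8 2 7 6]
Position 6: card 2.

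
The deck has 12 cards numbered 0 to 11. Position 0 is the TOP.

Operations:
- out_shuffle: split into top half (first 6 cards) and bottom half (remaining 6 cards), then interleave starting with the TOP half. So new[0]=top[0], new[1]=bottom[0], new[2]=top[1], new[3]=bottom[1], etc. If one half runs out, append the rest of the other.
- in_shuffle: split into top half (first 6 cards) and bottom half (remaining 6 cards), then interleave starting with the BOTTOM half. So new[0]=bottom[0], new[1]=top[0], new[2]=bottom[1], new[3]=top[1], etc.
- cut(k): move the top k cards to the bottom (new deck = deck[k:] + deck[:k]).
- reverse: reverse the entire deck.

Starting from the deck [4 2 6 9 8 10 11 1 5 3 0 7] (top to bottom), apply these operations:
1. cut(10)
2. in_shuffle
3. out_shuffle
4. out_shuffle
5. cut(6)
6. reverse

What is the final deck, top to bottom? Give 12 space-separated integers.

After op 1 (cut(10)): [0 7 4 2 6 9 8 10 11 1 5 3]
After op 2 (in_shuffle): [8 0 10 7 11 4 1 2 5 6 3 9]
After op 3 (out_shuffle): [8 1 0 2 10 5 7 6 11 3 4 9]
After op 4 (out_shuffle): [8 7 1 6 0 11 2 3 10 4 5 9]
After op 5 (cut(6)): [2 3 10 4 5 9 8 7 1 6 0 11]
After op 6 (reverse): [11 0 6 1 7 8 9 5 4 10 3 2]

Answer: 11 0 6 1 7 8 9 5 4 10 3 2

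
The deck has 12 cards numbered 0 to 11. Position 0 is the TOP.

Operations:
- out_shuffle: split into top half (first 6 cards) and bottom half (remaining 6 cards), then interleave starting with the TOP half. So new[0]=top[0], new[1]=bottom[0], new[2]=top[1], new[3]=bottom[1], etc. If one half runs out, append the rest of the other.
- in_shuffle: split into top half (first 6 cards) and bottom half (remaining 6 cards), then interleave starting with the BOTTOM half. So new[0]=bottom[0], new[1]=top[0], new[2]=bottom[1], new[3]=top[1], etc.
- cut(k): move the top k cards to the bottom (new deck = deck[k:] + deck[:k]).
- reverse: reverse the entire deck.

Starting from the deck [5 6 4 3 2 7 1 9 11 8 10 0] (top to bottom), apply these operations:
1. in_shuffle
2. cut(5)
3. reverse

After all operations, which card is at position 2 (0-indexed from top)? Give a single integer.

After op 1 (in_shuffle): [1 5 9 6 11 4 8 3 10 2 0 7]
After op 2 (cut(5)): [4 8 3 10 2 0 7 1 5 9 6 11]
After op 3 (reverse): [11 6 9 5 1 7 0 2 10 3 8 4]
Position 2: card 9.

Answer: 9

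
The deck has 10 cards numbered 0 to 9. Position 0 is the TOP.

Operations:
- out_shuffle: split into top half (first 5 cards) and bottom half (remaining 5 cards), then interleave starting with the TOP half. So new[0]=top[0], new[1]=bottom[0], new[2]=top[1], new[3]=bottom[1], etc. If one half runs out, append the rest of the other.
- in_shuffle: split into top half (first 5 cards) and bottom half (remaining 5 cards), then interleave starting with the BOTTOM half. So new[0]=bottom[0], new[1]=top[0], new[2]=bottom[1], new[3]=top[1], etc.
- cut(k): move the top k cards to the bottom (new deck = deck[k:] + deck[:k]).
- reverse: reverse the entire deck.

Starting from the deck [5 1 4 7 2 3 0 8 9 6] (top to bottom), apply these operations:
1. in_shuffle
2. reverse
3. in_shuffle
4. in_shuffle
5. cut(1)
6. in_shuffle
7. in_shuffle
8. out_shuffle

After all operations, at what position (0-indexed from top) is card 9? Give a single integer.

After op 1 (in_shuffle): [3 5 0 1 8 4 9 7 6 2]
After op 2 (reverse): [2 6 7 9 4 8 1 0 5 3]
After op 3 (in_shuffle): [8 2 1 6 0 7 5 9 3 4]
After op 4 (in_shuffle): [7 8 5 2 9 1 3 6 4 0]
After op 5 (cut(1)): [8 5 2 9 1 3 6 4 0 7]
After op 6 (in_shuffle): [3 8 6 5 4 2 0 9 7 1]
After op 7 (in_shuffle): [2 3 0 8 9 6 7 5 1 4]
After op 8 (out_shuffle): [2 6 3 7 0 5 8 1 9 4]
Card 9 is at position 8.

Answer: 8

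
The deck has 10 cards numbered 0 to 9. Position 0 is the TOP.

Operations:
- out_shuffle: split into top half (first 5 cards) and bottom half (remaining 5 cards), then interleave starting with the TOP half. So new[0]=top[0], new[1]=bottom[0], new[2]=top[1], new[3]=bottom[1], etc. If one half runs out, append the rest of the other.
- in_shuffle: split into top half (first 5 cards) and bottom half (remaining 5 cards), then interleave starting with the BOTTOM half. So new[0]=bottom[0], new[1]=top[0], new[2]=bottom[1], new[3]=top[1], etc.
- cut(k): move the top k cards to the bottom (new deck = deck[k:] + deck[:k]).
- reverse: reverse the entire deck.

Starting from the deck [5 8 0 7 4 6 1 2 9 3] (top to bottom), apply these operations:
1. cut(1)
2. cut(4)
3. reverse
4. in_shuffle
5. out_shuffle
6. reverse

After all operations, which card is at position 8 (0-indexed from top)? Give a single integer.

After op 1 (cut(1)): [8 0 7 4 6 1 2 9 3 5]
After op 2 (cut(4)): [6 1 2 9 3 5 8 0 7 4]
After op 3 (reverse): [4 7 0 8 5 3 9 2 1 6]
After op 4 (in_shuffle): [3 4 9 7 2 0 1 8 6 5]
After op 5 (out_shuffle): [3 0 4 1 9 8 7 6 2 5]
After op 6 (reverse): [5 2 6 7 8 9 1 4 0 3]
Position 8: card 0.

Answer: 0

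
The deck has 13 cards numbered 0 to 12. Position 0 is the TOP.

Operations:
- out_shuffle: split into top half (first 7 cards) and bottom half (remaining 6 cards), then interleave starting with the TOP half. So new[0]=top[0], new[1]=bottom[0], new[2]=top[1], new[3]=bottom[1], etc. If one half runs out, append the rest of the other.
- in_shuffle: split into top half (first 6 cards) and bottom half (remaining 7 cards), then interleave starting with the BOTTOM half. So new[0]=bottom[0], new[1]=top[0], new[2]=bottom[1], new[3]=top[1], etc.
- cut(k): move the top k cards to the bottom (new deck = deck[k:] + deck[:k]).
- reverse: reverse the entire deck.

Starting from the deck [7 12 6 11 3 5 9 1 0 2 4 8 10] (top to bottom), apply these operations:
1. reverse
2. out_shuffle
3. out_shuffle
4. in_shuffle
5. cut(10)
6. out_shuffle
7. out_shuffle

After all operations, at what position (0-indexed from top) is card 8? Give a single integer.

After op 1 (reverse): [10 8 4 2 0 1 9 5 3 11 6 12 7]
After op 2 (out_shuffle): [10 5 8 3 4 11 2 6 0 12 1 7 9]
After op 3 (out_shuffle): [10 6 5 0 8 12 3 1 4 7 11 9 2]
After op 4 (in_shuffle): [3 10 1 6 4 5 7 0 11 8 9 12 2]
After op 5 (cut(10)): [9 12 2 3 10 1 6 4 5 7 0 11 8]
After op 6 (out_shuffle): [9 4 12 5 2 7 3 0 10 11 1 8 6]
After op 7 (out_shuffle): [9 0 4 10 12 11 5 1 2 8 7 6 3]
Card 8 is at position 9.

Answer: 9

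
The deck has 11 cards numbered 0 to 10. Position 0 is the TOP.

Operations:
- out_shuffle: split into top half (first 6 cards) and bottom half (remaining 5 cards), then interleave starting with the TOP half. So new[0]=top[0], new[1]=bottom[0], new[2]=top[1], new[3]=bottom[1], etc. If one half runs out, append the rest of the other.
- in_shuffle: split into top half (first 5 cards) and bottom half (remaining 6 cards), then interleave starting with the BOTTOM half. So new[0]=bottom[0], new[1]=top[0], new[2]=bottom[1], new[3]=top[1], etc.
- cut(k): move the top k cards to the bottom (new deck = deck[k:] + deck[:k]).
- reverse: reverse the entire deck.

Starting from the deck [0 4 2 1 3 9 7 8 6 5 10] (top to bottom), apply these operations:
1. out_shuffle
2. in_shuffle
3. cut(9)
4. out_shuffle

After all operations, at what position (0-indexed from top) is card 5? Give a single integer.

After op 1 (out_shuffle): [0 7 4 8 2 6 1 5 3 10 9]
After op 2 (in_shuffle): [6 0 1 7 5 4 3 8 10 2 9]
After op 3 (cut(9)): [2 9 6 0 1 7 5 4 3 8 10]
After op 4 (out_shuffle): [2 5 9 4 6 3 0 8 1 10 7]
Card 5 is at position 1.

Answer: 1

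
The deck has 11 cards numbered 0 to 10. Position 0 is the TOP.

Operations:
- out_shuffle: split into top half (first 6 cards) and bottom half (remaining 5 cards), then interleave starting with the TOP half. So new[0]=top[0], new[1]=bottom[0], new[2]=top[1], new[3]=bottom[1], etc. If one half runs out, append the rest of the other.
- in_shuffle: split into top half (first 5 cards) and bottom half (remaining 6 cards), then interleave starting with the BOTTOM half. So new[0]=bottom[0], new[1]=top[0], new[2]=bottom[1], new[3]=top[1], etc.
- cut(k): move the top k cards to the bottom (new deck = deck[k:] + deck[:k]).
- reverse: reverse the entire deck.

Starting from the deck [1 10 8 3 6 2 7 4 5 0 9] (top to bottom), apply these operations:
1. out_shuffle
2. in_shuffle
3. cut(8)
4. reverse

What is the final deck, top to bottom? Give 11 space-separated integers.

After op 1 (out_shuffle): [1 7 10 4 8 5 3 0 6 9 2]
After op 2 (in_shuffle): [5 1 3 7 0 10 6 4 9 8 2]
After op 3 (cut(8)): [9 8 2 5 1 3 7 0 10 6 4]
After op 4 (reverse): [4 6 10 0 7 3 1 5 2 8 9]

Answer: 4 6 10 0 7 3 1 5 2 8 9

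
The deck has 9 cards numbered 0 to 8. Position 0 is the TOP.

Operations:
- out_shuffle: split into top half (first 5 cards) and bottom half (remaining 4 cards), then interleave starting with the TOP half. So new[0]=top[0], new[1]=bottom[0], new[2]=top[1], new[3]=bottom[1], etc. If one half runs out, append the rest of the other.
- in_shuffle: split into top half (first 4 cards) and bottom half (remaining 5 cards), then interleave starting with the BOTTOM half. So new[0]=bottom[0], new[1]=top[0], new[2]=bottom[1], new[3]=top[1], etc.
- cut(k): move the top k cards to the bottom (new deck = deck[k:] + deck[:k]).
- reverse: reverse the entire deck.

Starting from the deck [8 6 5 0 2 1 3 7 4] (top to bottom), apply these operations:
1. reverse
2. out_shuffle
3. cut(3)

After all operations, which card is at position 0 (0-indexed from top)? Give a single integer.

Answer: 5

Derivation:
After op 1 (reverse): [4 7 3 1 2 0 5 6 8]
After op 2 (out_shuffle): [4 0 7 5 3 6 1 8 2]
After op 3 (cut(3)): [5 3 6 1 8 2 4 0 7]
Position 0: card 5.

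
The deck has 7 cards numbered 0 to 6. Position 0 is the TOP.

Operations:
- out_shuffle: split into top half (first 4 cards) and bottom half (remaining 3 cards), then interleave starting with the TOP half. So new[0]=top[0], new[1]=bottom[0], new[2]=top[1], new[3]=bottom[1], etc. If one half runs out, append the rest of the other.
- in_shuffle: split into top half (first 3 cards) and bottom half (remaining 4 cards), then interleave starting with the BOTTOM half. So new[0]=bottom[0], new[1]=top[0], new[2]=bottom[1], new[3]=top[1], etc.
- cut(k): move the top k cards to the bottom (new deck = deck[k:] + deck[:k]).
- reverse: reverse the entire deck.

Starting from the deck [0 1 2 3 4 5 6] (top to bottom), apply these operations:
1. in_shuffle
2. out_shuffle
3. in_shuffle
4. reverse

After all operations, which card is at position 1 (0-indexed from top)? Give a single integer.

Answer: 0

Derivation:
After op 1 (in_shuffle): [3 0 4 1 5 2 6]
After op 2 (out_shuffle): [3 5 0 2 4 6 1]
After op 3 (in_shuffle): [2 3 4 5 6 0 1]
After op 4 (reverse): [1 0 6 5 4 3 2]
Position 1: card 0.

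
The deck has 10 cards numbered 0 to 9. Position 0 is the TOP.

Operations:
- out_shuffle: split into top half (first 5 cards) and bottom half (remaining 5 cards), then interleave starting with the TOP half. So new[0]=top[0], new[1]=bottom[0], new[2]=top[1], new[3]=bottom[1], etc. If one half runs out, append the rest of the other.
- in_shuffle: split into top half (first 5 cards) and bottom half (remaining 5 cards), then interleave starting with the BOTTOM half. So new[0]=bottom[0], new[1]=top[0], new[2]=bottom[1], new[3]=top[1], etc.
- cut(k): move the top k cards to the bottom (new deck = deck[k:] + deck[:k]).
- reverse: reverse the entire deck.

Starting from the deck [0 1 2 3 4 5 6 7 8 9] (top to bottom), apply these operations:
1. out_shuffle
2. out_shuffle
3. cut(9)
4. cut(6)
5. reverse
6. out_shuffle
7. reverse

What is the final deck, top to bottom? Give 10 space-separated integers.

After op 1 (out_shuffle): [0 5 1 6 2 7 3 8 4 9]
After op 2 (out_shuffle): [0 7 5 3 1 8 6 4 2 9]
After op 3 (cut(9)): [9 0 7 5 3 1 8 6 4 2]
After op 4 (cut(6)): [8 6 4 2 9 0 7 5 3 1]
After op 5 (reverse): [1 3 5 7 0 9 2 4 6 8]
After op 6 (out_shuffle): [1 9 3 2 5 4 7 6 0 8]
After op 7 (reverse): [8 0 6 7 4 5 2 3 9 1]

Answer: 8 0 6 7 4 5 2 3 9 1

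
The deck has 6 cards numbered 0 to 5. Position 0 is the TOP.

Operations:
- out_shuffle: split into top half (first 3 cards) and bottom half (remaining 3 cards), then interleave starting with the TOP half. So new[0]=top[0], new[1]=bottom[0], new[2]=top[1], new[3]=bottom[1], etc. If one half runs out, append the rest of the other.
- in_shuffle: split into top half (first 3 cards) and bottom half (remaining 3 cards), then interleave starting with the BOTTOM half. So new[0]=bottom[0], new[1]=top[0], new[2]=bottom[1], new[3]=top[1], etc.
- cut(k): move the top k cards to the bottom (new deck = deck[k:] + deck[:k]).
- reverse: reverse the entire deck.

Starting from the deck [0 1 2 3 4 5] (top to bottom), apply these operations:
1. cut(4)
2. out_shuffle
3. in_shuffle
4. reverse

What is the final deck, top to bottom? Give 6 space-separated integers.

After op 1 (cut(4)): [4 5 0 1 2 3]
After op 2 (out_shuffle): [4 1 5 2 0 3]
After op 3 (in_shuffle): [2 4 0 1 3 5]
After op 4 (reverse): [5 3 1 0 4 2]

Answer: 5 3 1 0 4 2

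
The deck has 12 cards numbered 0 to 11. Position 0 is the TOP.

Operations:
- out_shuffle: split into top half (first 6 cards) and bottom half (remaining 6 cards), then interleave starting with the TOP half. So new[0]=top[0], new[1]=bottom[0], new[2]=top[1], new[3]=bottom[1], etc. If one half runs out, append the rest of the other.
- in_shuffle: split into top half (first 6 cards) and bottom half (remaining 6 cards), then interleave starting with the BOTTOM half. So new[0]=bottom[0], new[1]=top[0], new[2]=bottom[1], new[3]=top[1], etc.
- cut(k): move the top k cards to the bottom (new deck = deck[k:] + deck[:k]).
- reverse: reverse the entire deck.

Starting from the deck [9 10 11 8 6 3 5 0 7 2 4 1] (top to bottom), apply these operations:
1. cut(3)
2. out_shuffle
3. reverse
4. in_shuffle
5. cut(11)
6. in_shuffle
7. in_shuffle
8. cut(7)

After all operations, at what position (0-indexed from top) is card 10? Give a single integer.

After op 1 (cut(3)): [8 6 3 5 0 7 2 4 1 9 10 11]
After op 2 (out_shuffle): [8 2 6 4 3 1 5 9 0 10 7 11]
After op 3 (reverse): [11 7 10 0 9 5 1 3 4 6 2 8]
After op 4 (in_shuffle): [1 11 3 7 4 10 6 0 2 9 8 5]
After op 5 (cut(11)): [5 1 11 3 7 4 10 6 0 2 9 8]
After op 6 (in_shuffle): [10 5 6 1 0 11 2 3 9 7 8 4]
After op 7 (in_shuffle): [2 10 3 5 9 6 7 1 8 0 4 11]
After op 8 (cut(7)): [1 8 0 4 11 2 10 3 5 9 6 7]
Card 10 is at position 6.

Answer: 6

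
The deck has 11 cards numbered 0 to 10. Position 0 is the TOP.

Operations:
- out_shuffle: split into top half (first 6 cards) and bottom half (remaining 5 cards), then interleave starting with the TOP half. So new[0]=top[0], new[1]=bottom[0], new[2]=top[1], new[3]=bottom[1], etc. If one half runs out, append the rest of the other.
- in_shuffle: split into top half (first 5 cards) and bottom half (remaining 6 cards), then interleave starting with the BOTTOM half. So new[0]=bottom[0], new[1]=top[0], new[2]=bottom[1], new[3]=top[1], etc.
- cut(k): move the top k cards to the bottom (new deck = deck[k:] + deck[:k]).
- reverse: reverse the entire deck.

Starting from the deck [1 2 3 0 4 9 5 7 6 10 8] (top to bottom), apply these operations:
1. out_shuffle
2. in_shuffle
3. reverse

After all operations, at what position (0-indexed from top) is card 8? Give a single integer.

Answer: 2

Derivation:
After op 1 (out_shuffle): [1 5 2 7 3 6 0 10 4 8 9]
After op 2 (in_shuffle): [6 1 0 5 10 2 4 7 8 3 9]
After op 3 (reverse): [9 3 8 7 4 2 10 5 0 1 6]
Card 8 is at position 2.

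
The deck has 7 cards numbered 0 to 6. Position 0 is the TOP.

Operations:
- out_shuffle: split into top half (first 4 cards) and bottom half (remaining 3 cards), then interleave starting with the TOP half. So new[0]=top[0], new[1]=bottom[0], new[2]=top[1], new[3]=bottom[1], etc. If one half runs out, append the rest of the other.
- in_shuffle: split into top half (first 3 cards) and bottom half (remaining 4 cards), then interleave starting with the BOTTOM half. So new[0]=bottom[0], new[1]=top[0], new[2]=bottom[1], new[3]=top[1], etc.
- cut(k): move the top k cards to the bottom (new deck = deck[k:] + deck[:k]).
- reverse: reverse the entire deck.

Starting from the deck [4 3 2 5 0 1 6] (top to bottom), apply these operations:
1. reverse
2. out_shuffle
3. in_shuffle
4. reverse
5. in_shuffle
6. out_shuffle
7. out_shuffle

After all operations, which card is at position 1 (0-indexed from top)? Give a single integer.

After op 1 (reverse): [6 1 0 5 2 3 4]
After op 2 (out_shuffle): [6 2 1 3 0 4 5]
After op 3 (in_shuffle): [3 6 0 2 4 1 5]
After op 4 (reverse): [5 1 4 2 0 6 3]
After op 5 (in_shuffle): [2 5 0 1 6 4 3]
After op 6 (out_shuffle): [2 6 5 4 0 3 1]
After op 7 (out_shuffle): [2 0 6 3 5 1 4]
Position 1: card 0.

Answer: 0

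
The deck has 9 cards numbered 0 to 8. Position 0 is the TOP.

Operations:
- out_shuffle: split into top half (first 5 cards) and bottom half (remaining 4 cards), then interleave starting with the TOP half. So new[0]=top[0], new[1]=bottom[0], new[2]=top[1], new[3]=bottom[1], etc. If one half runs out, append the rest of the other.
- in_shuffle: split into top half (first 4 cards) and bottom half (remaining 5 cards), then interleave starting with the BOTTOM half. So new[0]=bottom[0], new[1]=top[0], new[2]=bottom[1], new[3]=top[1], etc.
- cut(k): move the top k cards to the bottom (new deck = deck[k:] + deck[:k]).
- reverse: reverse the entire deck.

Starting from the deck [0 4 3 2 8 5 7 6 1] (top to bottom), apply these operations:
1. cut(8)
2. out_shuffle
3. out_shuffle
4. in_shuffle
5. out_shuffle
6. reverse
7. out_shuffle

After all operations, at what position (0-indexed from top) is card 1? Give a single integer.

Answer: 3

Derivation:
After op 1 (cut(8)): [1 0 4 3 2 8 5 7 6]
After op 2 (out_shuffle): [1 8 0 5 4 7 3 6 2]
After op 3 (out_shuffle): [1 7 8 3 0 6 5 2 4]
After op 4 (in_shuffle): [0 1 6 7 5 8 2 3 4]
After op 5 (out_shuffle): [0 8 1 2 6 3 7 4 5]
After op 6 (reverse): [5 4 7 3 6 2 1 8 0]
After op 7 (out_shuffle): [5 2 4 1 7 8 3 0 6]
Card 1 is at position 3.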